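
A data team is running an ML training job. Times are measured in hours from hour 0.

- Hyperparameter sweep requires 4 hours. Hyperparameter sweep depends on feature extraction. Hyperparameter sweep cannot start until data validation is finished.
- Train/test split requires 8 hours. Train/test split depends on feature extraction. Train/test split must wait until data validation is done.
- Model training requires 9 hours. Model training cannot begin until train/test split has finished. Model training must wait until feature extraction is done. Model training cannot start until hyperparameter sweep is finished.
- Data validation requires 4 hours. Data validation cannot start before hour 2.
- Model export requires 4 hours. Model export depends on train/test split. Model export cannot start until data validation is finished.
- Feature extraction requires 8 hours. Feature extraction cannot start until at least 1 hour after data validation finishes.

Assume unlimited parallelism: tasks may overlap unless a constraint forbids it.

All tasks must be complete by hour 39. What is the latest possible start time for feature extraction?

To finish by hour 39, model training (duration 9) must start no later than hour 30.
Nothing follows model export; the deadline of hour 39 is its only limit. It must start by 39 − 4 = hour 35.
For train/test split: model training (must start by hour 30); model export (must start by hour 35). The most restrictive is hour 30; with an 8-hour duration, train/test split must start by hour 22.
Hyperparameter sweep must finish before model training (must start by hour 30). With a 4-hour duration, hyperparameter sweep must start by 30 − 4 = hour 26.
Feature extraction has several dependents: train/test split (must start by hour 22); hyperparameter sweep (must start by hour 26); model training (must start by hour 30). The earliest of those limits is hour 22, so feature extraction must start by 22 − 8 = hour 14.

14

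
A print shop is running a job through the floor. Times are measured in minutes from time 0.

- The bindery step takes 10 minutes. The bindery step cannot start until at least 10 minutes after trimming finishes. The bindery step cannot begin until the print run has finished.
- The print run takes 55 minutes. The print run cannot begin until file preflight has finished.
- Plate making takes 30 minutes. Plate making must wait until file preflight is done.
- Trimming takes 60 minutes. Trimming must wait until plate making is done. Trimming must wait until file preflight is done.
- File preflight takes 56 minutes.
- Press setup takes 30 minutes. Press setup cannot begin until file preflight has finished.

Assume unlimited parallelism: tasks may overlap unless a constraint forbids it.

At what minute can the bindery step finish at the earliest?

166

File preflight can start immediately at minute 0; it finishes at minute 56.
The print run waits on file preflight (finishes minute 56), so it starts at minute 56 and finishes at 56 + 55 = minute 111.
Plate making waits on file preflight (finishes minute 56), so it starts at minute 56 and finishes at 56 + 30 = minute 86.
Trimming has to wait for plate making (finishes minute 86); file preflight (finishes minute 56). The latest of these is minute 86, so trimming runs minute 86 to 86 + 60 = minute 146.
The bindery step has to wait for trimming (finishes minute 146, plus 10-minute gap → minute 156); the print run (finishes minute 111). The latest of these is minute 156, so the bindery step runs minute 156 to 156 + 10 = minute 166.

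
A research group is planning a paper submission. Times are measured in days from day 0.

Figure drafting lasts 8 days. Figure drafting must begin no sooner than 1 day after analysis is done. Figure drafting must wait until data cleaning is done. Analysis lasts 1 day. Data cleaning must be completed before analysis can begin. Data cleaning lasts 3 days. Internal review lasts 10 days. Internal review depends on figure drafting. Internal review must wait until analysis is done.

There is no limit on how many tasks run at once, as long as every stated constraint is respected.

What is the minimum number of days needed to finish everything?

23

Nothing blocks data cleaning, so it runs from day 0 to day 3.
Analysis cannot begin until data cleaning (finishes day 3). It runs from day 3 to 3 + 1 = day 4.
Figure drafting needs all of analysis (finishes day 4, plus 1-day gap → day 5); data cleaning (finishes day 3). That puts its earliest start at day 5; it finishes at 5 + 8 = day 13.
Internal review has to wait for figure drafting (finishes day 13); analysis (finishes day 4). The latest of these is day 13, so internal review runs day 13 to 13 + 10 = day 23.
All tasks are finished once the last one completes. Finish times: Data cleaning at 3, Analysis at 4, Figure drafting at 13, Internal review at 23. The latest is day 23.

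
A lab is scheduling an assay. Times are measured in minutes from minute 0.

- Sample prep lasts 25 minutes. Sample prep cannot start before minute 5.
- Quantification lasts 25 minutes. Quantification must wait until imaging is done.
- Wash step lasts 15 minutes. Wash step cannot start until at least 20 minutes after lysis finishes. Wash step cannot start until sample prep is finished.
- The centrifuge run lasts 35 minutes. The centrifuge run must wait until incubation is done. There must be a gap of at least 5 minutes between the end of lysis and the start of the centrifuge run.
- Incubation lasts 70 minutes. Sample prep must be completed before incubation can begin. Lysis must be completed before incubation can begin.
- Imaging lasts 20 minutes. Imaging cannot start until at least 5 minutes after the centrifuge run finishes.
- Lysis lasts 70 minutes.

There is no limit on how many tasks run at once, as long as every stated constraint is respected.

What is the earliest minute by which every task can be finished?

Lysis has no prerequisites, so it starts at minute 0 and finishes at minute 70.
After its own release at minute 5, sample prep can start at minute 5 and finishes at minute 30.
Wash step cannot start until lysis (finishes minute 70, plus 20-minute gap → minute 90); sample prep (finishes minute 30). The controlling bound is minute 90, so wash step finishes at 90 + 15 = minute 105.
Incubation needs all of sample prep (finishes minute 30); lysis (finishes minute 70). That puts its earliest start at minute 70; it finishes at 70 + 70 = minute 140.
The centrifuge run cannot start until incubation (finishes minute 140); lysis (finishes minute 70, plus 5-minute gap → minute 75). The controlling bound is minute 140, so the centrifuge run finishes at 140 + 35 = minute 175.
After the centrifuge run (finishes minute 175, plus 5-minute gap → minute 180), imaging can start at minute 180 and finishes at minute 200.
After imaging (finishes minute 200), quantification can start at minute 200 and finishes at minute 225.
All tasks are finished once the last one completes. Finish times: Sample prep at 30, Lysis at 70, Incubation at 140, The centrifuge run at 175, Wash step at 105, Imaging at 200, Quantification at 225. The latest is minute 225.

225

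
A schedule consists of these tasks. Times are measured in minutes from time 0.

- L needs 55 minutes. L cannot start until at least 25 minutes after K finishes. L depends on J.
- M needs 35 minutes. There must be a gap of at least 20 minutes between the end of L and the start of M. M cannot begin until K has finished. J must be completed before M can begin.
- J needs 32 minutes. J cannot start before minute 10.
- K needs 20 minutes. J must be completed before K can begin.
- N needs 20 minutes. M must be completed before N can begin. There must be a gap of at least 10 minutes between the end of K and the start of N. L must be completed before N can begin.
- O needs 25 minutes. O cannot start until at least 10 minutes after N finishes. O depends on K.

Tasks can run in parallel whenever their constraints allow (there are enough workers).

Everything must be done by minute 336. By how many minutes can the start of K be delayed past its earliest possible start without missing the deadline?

84

After its own release at minute 10, J can start at minute 10 and finishes at minute 42.
K waits on J (finishes minute 42), so it starts at minute 42 and finishes at 42 + 20 = minute 62.

Working backward from the deadline:
Nothing follows O; the deadline of minute 336 is its only limit. It must start by 336 − 25 = minute 311.
N feeds into O (must start by minute 311, minus 10-minute gap → minute 301); so N must finish by minute 301 and therefore start by minute 281.
M has to be done before N (must start by minute 281). That means finishing by minute 281, i.e. starting by 281 − 35 = minute 246.
L feeds M (must start by minute 246, minus 20-minute gap → minute 226); N (must start by minute 281). Taking the minimum, L must finish by minute 226 and start by 226 − 55 = minute 171.
For K: L (must start by minute 171, minus 25-minute gap → minute 146); M (must start by minute 246); N (must start by minute 281, minus 10-minute gap → minute 271); O (must start by minute 311). The most restrictive is minute 146; with a 20-minute duration, K must start by minute 126.
So K can start as early as minute 42 and as late as minute 126, giving 126 − 42 = 84 minutes of slack.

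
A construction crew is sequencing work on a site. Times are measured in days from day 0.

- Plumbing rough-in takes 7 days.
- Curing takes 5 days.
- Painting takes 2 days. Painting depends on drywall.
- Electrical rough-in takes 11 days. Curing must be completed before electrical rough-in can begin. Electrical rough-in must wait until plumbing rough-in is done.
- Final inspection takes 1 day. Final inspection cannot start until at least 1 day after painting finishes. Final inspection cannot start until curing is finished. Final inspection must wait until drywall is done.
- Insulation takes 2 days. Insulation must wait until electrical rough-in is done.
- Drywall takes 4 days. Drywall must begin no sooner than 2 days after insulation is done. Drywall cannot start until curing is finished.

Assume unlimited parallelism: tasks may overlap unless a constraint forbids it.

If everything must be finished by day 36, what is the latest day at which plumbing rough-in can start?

6

Final inspection has no dependents, so it just needs to finish by day 36. Starting by 36 − 1 = day 35 achieves that.
Painting has to be done before final inspection (must start by day 35, minus 1-day gap → day 34). That means finishing by day 34, i.e. starting by 34 − 2 = day 32.
Drywall has several dependents: painting (must start by day 32); final inspection (must start by day 35). The earliest of those limits is day 32, so drywall must start by 32 − 4 = day 28.
Since drywall (must start by day 28, minus 2-day gap → day 26) depends on it, insulation must finish by day 26. Backing off its 2-day duration gives a latest start of day 24.
Electrical rough-in must finish before insulation (must start by day 24). With an 11-day duration, electrical rough-in must start by 24 − 11 = day 13.
Plumbing rough-in feeds into electrical rough-in (must start by day 13); so plumbing rough-in must finish by day 13 and therefore start by day 6.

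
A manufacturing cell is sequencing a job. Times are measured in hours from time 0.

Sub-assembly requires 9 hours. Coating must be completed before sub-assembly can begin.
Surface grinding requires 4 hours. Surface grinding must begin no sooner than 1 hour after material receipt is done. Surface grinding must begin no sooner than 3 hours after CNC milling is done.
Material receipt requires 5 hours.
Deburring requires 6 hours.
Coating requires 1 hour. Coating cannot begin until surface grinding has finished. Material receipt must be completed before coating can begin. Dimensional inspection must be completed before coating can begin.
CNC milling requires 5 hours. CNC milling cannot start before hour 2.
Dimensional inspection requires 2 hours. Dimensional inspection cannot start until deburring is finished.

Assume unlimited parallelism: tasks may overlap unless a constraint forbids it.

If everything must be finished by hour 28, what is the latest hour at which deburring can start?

Sub-assembly has no dependents, so it just needs to finish by hour 28. Starting by 28 − 9 = hour 19 achieves that.
Coating has to be done before sub-assembly (must start by hour 19). That means finishing by hour 19, i.e. starting by 19 − 1 = hour 18.
Since coating (must start by hour 18) depends on it, dimensional inspection must finish by hour 18. Backing off its 2-hour duration gives a latest start of hour 16.
Deburring feeds into dimensional inspection (must start by hour 16); so deburring must finish by hour 16 and therefore start by hour 10.

10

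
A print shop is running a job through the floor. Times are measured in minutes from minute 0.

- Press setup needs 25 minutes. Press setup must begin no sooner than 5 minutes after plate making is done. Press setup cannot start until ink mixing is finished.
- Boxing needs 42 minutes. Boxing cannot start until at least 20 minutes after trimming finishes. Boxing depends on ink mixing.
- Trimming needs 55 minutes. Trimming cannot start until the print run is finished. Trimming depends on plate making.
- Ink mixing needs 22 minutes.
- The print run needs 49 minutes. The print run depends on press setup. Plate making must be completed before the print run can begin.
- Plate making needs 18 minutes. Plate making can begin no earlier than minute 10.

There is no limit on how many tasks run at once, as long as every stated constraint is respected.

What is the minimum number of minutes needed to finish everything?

Nothing blocks ink mixing, so it runs from minute 0 to minute 22.
After its own release at minute 10, plate making can start at minute 10 and finishes at minute 28.
For press setup: plate making (finishes minute 28, plus 5-minute gap → minute 33); ink mixing (finishes minute 22). Taking the maximum gives a start of minute 33, and it finishes at 33 + 25 = minute 58.
The print run cannot start until press setup (finishes minute 58); plate making (finishes minute 28). The controlling bound is minute 58, so the print run finishes at 58 + 49 = minute 107.
Trimming has to wait for the print run (finishes minute 107); plate making (finishes minute 28). The latest of these is minute 107, so trimming runs minute 107 to 107 + 55 = minute 162.
Boxing needs all of trimming (finishes minute 162, plus 20-minute gap → minute 182); ink mixing (finishes minute 22). That puts its earliest start at minute 182; it finishes at 182 + 42 = minute 224.
All tasks are finished once the last one completes. Finish times: Plate making at 28, Ink mixing at 22, Press setup at 58, The print run at 107, Trimming at 162, Boxing at 224. The latest is minute 224.

224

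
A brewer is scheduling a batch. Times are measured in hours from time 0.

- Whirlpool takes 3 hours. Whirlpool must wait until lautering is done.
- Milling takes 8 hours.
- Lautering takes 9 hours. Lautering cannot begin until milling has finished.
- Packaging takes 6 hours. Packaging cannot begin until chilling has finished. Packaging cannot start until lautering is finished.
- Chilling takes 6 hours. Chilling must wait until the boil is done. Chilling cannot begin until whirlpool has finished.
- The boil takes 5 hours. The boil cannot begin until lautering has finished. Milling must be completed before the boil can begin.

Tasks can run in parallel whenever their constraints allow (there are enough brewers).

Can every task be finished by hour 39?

Yes

Milling has no prerequisites, so it starts at hour 0 and finishes at hour 8.
Lautering waits on milling (finishes hour 8), so it starts at hour 8 and finishes at 8 + 9 = hour 17.
After lautering (finishes hour 17), whirlpool can start at hour 17 and finishes at hour 20.
The boil cannot start until lautering (finishes hour 17); milling (finishes hour 8). The controlling bound is hour 17, so the boil finishes at 17 + 5 = hour 22.
Chilling has to wait for the boil (finishes hour 22); whirlpool (finishes hour 20). The latest of these is hour 22, so chilling runs hour 22 to 22 + 6 = hour 28.
Packaging has to wait for chilling (finishes hour 28); lautering (finishes hour 17). The latest of these is hour 28, so packaging runs hour 28 to 28 + 6 = hour 34.
Every task is finished by hour 34, which is no later than the deadline of 39, so the schedule is feasible.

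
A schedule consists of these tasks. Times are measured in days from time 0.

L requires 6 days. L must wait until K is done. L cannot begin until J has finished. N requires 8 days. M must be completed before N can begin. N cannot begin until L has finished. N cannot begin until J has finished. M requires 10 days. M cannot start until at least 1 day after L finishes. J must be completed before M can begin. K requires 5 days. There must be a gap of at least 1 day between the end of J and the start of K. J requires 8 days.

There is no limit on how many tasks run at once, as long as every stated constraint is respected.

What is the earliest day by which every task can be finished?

39

J can start immediately at day 0; it finishes at day 8.
K cannot begin until J (finishes day 8, plus 1-day gap → day 9). It runs from day 9 to 9 + 5 = day 14.
L has to wait for K (finishes day 14); J (finishes day 8). The latest of these is day 14, so L runs day 14 to 14 + 6 = day 20.
M has to wait for L (finishes day 20, plus 1-day gap → day 21); J (finishes day 8). The latest of these is day 21, so M runs day 21 to 21 + 10 = day 31.
For N: M (finishes day 31); L (finishes day 20); J (finishes day 8). Taking the maximum gives a start of day 31, and it finishes at 31 + 8 = day 39.
All tasks are finished once the last one completes. Finish times: J at 8, K at 14, L at 20, M at 31, N at 39. The latest is day 39.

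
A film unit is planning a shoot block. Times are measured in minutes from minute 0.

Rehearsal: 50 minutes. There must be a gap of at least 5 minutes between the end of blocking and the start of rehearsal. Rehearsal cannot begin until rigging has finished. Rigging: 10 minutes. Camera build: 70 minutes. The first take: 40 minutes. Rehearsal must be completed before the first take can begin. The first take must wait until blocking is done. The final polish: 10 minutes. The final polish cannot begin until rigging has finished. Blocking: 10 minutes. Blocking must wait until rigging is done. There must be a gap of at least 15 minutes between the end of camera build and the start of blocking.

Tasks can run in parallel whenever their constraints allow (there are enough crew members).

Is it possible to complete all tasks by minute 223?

Yes

Nothing blocks camera build, so it runs from minute 0 to minute 70.
Rigging can start immediately at minute 0; it finishes at minute 10.
The final polish waits on rigging (finishes minute 10), so it starts at minute 10 and finishes at 10 + 10 = minute 20.
Blocking needs all of rigging (finishes minute 10); camera build (finishes minute 70, plus 15-minute gap → minute 85). That puts its earliest start at minute 85; it finishes at 85 + 10 = minute 95.
Rehearsal has to wait for blocking (finishes minute 95, plus 5-minute gap → minute 100); rigging (finishes minute 10). The latest of these is minute 100, so rehearsal runs minute 100 to 100 + 50 = minute 150.
The first take has to wait for rehearsal (finishes minute 150); blocking (finishes minute 95). The latest of these is minute 150, so the first take runs minute 150 to 150 + 40 = minute 190.
Every task is finished by minute 190, which is no later than the deadline of 223, so the schedule is feasible.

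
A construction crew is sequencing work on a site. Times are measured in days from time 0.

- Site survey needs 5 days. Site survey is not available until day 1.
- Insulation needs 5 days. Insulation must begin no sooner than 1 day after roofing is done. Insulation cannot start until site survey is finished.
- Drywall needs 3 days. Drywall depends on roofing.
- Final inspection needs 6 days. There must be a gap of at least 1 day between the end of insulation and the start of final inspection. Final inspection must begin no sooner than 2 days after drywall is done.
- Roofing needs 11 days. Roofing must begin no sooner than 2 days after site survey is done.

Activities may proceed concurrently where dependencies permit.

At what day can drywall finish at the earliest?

22

Site survey cannot begin until its own release at day 1. It runs from day 1 to 1 + 5 = day 6.
After site survey (finishes day 6, plus 2-day gap → day 8), roofing can start at day 8 and finishes at day 19.
After roofing (finishes day 19), drywall can start at day 19 and finishes at day 22.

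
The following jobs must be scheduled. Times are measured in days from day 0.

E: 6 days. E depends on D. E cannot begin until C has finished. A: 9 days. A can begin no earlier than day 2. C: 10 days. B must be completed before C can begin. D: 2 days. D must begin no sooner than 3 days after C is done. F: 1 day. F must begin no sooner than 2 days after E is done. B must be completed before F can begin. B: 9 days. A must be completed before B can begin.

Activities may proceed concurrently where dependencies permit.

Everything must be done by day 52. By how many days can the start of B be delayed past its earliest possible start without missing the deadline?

A waits on its own release at day 2, so it starts at day 2 and finishes at 2 + 9 = day 11.
B cannot begin until A (finishes day 11). It runs from day 11 to 11 + 9 = day 20.

Working backward from the deadline:
To finish by day 52, F (duration 1) must start no later than day 51.
E feeds into F (must start by day 51, minus 2-day gap → day 49); so E must finish by day 49 and therefore start by day 43.
Since E (must start by day 43) depends on it, D must finish by day 43. Backing off its 2-day duration gives a latest start of day 41.
C has several dependents: D (must start by day 41, minus 3-day gap → day 38); E (must start by day 43). The earliest of those limits is day 38, so C must start by 38 − 10 = day 28.
For B: C (must start by day 28); F (must start by day 51). The most restrictive is day 28; with a 9-day duration, B must start by day 19.
So B can start as early as day 11 and as late as day 19, giving 19 − 11 = 8 days of slack.

8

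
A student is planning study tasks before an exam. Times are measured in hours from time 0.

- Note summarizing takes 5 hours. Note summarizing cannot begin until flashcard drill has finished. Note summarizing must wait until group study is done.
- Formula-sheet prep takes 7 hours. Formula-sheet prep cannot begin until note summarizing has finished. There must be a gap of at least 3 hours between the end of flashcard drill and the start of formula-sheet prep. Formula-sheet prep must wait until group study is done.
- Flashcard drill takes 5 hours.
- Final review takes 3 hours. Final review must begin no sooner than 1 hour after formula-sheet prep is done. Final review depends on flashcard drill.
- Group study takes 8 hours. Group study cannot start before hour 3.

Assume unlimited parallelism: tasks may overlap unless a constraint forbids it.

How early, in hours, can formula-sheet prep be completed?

Group study waits on its own release at hour 3, so it starts at hour 3 and finishes at 3 + 8 = hour 11.
Flashcard drill has no prerequisites, so it starts at hour 0 and finishes at hour 5.
Note summarizing has to wait for flashcard drill (finishes hour 5); group study (finishes hour 11). The latest of these is hour 11, so note summarizing runs hour 11 to 11 + 5 = hour 16.
Formula-sheet prep cannot start until note summarizing (finishes hour 16); flashcard drill (finishes hour 5, plus 3-hour gap → hour 8); group study (finishes hour 11). The controlling bound is hour 16, so formula-sheet prep finishes at 16 + 7 = hour 23.

23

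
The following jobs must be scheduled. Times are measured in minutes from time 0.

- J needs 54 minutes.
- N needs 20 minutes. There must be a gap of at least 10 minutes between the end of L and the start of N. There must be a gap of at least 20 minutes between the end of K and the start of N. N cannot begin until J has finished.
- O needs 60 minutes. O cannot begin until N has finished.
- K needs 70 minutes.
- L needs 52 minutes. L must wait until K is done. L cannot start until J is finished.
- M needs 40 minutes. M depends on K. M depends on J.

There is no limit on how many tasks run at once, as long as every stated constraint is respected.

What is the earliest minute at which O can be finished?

K has no prerequisites, so it starts at minute 0 and finishes at minute 70.
Nothing blocks J, so it runs from minute 0 to minute 54.
L cannot start until K (finishes minute 70); J (finishes minute 54). The controlling bound is minute 70, so L finishes at 70 + 52 = minute 122.
N needs all of L (finishes minute 122, plus 10-minute gap → minute 132); K (finishes minute 70, plus 20-minute gap → minute 90); J (finishes minute 54). That puts its earliest start at minute 132; it finishes at 132 + 20 = minute 152.
O cannot begin until N (finishes minute 152). It runs from minute 152 to 152 + 60 = minute 212.

212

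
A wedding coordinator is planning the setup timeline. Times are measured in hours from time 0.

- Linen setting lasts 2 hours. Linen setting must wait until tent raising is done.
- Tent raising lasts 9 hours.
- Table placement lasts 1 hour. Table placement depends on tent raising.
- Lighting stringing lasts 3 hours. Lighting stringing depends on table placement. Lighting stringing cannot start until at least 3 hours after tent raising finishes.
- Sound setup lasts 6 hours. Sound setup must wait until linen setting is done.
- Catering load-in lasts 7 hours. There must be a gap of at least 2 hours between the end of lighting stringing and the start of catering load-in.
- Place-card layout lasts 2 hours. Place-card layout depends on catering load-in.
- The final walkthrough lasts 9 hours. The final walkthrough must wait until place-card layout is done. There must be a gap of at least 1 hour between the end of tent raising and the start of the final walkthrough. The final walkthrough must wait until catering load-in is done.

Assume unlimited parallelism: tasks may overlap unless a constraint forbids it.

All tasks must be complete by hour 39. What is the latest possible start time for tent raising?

The final walkthrough must finish by hour 39; it takes 9 hours, so it must start by 39 − 9 = hour 30.
Place-card layout must finish before the final walkthrough (must start by hour 30). With a 2-hour duration, place-card layout must start by 30 − 2 = hour 28.
For catering load-in: place-card layout (must start by hour 28); the final walkthrough (must start by hour 30). The most restrictive is hour 28; with a 7-hour duration, catering load-in must start by hour 21.
Lighting stringing has to be done before catering load-in (must start by hour 21, minus 2-hour gap → hour 19). That means finishing by hour 19, i.e. starting by 19 − 3 = hour 16.
Table placement feeds into lighting stringing (must start by hour 16); so table placement must finish by hour 16 and therefore start by hour 15.
Nothing follows sound setup; the deadline of hour 39 is its only limit. It must start by 39 − 6 = hour 33.
Linen setting has to be done before sound setup (must start by hour 33). That means finishing by hour 33, i.e. starting by 33 − 2 = hour 31.
For tent raising: table placement (must start by hour 15); linen setting (must start by hour 31); lighting stringing (must start by hour 16, minus 3-hour gap → hour 13); the final walkthrough (must start by hour 30, minus 1-hour gap → hour 29). The most restrictive is hour 13; with a 9-hour duration, tent raising must start by hour 4.

4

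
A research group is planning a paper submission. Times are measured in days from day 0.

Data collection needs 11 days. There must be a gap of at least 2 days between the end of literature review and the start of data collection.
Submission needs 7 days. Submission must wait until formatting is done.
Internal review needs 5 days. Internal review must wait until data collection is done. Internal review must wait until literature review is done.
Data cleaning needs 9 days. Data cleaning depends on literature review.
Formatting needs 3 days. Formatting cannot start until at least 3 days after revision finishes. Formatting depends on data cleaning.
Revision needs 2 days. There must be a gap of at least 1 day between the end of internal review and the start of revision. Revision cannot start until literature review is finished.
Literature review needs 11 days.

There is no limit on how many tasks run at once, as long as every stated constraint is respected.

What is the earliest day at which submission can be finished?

45

Literature review can start immediately at day 0; it finishes at day 11.
After literature review (finishes day 11), data cleaning can start at day 11 and finishes at day 20.
Data collection cannot begin until literature review (finishes day 11, plus 2-day gap → day 13). It runs from day 13 to 13 + 11 = day 24.
Internal review has to wait for data collection (finishes day 24); literature review (finishes day 11). The latest of these is day 24, so internal review runs day 24 to 24 + 5 = day 29.
Revision has to wait for internal review (finishes day 29, plus 1-day gap → day 30); literature review (finishes day 11). The latest of these is day 30, so revision runs day 30 to 30 + 2 = day 32.
Formatting needs all of revision (finishes day 32, plus 3-day gap → day 35); data cleaning (finishes day 20). That puts its earliest start at day 35; it finishes at 35 + 3 = day 38.
Submission cannot begin until formatting (finishes day 38). It runs from day 38 to 38 + 7 = day 45.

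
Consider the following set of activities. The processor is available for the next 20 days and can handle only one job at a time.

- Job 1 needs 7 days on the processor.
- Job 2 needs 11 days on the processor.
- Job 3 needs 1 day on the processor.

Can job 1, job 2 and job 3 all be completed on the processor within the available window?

Yes

Running back to back, the jobs need 7 + 11 + 1 = 19 days on the processor.
Since 19 ≤ 20, they fit within the window.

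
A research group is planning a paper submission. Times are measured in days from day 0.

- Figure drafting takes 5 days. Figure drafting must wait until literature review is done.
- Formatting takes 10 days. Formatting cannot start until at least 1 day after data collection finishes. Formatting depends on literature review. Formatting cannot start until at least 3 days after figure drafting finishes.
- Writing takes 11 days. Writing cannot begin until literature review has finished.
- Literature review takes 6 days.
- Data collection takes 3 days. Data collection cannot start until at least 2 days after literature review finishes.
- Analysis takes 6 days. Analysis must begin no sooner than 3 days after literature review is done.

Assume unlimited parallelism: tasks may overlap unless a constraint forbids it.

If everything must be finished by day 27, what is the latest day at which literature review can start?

Formatting has no dependents, so it just needs to finish by day 27. Starting by 27 − 10 = day 17 achieves that.
Data collection feeds into formatting (must start by day 17, minus 1-day gap → day 16); so data collection must finish by day 16 and therefore start by day 13.
To finish by day 27, analysis (duration 6) must start no later than day 21.
Figure drafting must finish before formatting (must start by day 17, minus 3-day gap → day 14). With a 5-day duration, figure drafting must start by 14 − 5 = day 9.
Writing has no dependents, so it just needs to finish by day 27. Starting by 27 − 11 = day 16 achieves that.
Literature review must finish in time for data collection (must start by day 13, minus 2-day gap → day 11); analysis (must start by day 21, minus 3-day gap → day 18); figure drafting (must start by day 9); writing (must start by day 16); formatting (must start by day 17). The tightest is day 9, so literature review must start by 9 − 6 = day 3.

3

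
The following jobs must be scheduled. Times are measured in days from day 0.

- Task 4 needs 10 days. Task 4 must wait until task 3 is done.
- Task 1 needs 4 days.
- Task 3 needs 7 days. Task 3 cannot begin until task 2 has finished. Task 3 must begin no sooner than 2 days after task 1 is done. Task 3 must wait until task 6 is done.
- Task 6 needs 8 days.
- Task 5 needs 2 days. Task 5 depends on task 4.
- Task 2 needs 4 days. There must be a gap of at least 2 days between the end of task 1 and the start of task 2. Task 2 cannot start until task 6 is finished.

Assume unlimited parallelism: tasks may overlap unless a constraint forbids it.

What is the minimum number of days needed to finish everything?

Task 6 can start immediately at day 0; it finishes at day 8.
Task 1 has no prerequisites, so it starts at day 0 and finishes at day 4.
Task 2 cannot start until task 1 (finishes day 4, plus 2-day gap → day 6); task 6 (finishes day 8). The controlling bound is day 8, so task 2 finishes at 8 + 4 = day 12.
For task 3: task 2 (finishes day 12); task 1 (finishes day 4, plus 2-day gap → day 6); task 6 (finishes day 8). Taking the maximum gives a start of day 12, and it finishes at 12 + 7 = day 19.
Task 4 cannot begin until task 3 (finishes day 19). It runs from day 19 to 19 + 10 = day 29.
After task 4 (finishes day 29), task 5 can start at day 29 and finishes at day 31.
All tasks are finished once the last one completes. Finish times: Task 1 at 4, Task 2 at 12, Task 3 at 19, Task 4 at 29, Task 5 at 31, Task 6 at 8. The latest is day 31.

31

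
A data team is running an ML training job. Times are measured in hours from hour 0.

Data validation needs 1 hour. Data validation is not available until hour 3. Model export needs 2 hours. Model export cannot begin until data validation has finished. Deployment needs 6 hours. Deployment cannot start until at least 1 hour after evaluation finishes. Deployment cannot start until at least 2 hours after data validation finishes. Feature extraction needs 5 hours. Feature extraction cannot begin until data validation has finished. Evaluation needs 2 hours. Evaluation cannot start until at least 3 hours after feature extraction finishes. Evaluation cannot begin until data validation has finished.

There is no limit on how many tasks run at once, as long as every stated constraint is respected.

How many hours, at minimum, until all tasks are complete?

Data validation waits on its own release at hour 3, so it starts at hour 3 and finishes at 3 + 1 = hour 4.
Model export waits on data validation (finishes hour 4), so it starts at hour 4 and finishes at 4 + 2 = hour 6.
After data validation (finishes hour 4), feature extraction can start at hour 4 and finishes at hour 9.
Evaluation needs all of feature extraction (finishes hour 9, plus 3-hour gap → hour 12); data validation (finishes hour 4). That puts its earliest start at hour 12; it finishes at 12 + 2 = hour 14.
Deployment needs all of evaluation (finishes hour 14, plus 1-hour gap → hour 15); data validation (finishes hour 4, plus 2-hour gap → hour 6). That puts its earliest start at hour 15; it finishes at 15 + 6 = hour 21.
All tasks are finished once the last one completes. Finish times: Data validation at 4, Feature extraction at 9, Evaluation at 14, Model export at 6, Deployment at 21. The latest is hour 21.

21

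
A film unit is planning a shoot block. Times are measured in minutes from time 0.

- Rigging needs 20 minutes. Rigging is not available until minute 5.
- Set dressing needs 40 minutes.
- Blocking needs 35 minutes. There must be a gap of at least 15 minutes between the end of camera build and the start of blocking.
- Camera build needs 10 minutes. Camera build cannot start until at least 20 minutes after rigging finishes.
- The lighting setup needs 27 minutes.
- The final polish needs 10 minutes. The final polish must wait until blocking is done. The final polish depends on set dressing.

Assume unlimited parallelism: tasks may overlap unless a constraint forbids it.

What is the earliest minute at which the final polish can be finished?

115

Nothing blocks set dressing, so it runs from minute 0 to minute 40.
Rigging cannot begin until its own release at minute 5. It runs from minute 5 to 5 + 20 = minute 25.
After rigging (finishes minute 25, plus 20-minute gap → minute 45), camera build can start at minute 45 and finishes at minute 55.
After camera build (finishes minute 55, plus 15-minute gap → minute 70), blocking can start at minute 70 and finishes at minute 105.
The final polish needs all of blocking (finishes minute 105); set dressing (finishes minute 40). That puts its earliest start at minute 105; it finishes at 105 + 10 = minute 115.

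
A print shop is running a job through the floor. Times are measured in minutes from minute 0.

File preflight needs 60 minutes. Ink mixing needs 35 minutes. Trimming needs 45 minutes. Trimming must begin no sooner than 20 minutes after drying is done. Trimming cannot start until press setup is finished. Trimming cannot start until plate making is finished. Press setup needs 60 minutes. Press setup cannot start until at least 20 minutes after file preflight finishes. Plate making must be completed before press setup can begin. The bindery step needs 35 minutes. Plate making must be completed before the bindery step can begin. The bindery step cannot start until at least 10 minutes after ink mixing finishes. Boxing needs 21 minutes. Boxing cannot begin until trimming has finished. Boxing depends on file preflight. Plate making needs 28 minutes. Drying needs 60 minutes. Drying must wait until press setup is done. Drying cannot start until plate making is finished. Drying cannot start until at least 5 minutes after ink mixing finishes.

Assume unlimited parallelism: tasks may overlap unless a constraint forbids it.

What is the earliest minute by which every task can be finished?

286

Ink mixing can start immediately at minute 0; it finishes at minute 35.
Plate making has no prerequisites, so it starts at minute 0 and finishes at minute 28.
The bindery step has to wait for plate making (finishes minute 28); ink mixing (finishes minute 35, plus 10-minute gap → minute 45). The latest of these is minute 45, so the bindery step runs minute 45 to 45 + 35 = minute 80.
File preflight can start immediately at minute 0; it finishes at minute 60.
Press setup cannot start until file preflight (finishes minute 60, plus 20-minute gap → minute 80); plate making (finishes minute 28). The controlling bound is minute 80, so press setup finishes at 80 + 60 = minute 140.
Drying has to wait for press setup (finishes minute 140); plate making (finishes minute 28); ink mixing (finishes minute 35, plus 5-minute gap → minute 40). The latest of these is minute 140, so drying runs minute 140 to 140 + 60 = minute 200.
Trimming has to wait for drying (finishes minute 200, plus 20-minute gap → minute 220); press setup (finishes minute 140); plate making (finishes minute 28). The latest of these is minute 220, so trimming runs minute 220 to 220 + 45 = minute 265.
Boxing cannot start until trimming (finishes minute 265); file preflight (finishes minute 60). The controlling bound is minute 265, so boxing finishes at 265 + 21 = minute 286.
All tasks are finished once the last one completes. Finish times: File preflight at 60, Plate making at 28, Ink mixing at 35, Press setup at 140, Drying at 200, Trimming at 265, The bindery step at 80, Boxing at 286. The latest is minute 286.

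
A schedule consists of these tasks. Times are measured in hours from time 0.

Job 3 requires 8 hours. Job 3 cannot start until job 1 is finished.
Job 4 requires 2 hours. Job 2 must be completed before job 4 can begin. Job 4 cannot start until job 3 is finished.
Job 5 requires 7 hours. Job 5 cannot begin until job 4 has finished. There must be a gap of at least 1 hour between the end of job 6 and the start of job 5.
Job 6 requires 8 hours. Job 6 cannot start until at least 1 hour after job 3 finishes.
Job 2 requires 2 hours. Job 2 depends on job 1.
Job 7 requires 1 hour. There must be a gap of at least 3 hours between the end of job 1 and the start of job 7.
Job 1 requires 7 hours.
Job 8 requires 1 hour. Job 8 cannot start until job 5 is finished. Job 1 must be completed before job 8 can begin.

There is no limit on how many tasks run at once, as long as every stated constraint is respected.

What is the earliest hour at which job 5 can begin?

Job 1 has no prerequisites, so it starts at hour 0 and finishes at hour 7.
After job 1 (finishes hour 7), job 3 can start at hour 7 and finishes at hour 15.
Job 6 waits on job 3 (finishes hour 15, plus 1-hour gap → hour 16), so it starts at hour 16 and finishes at 16 + 8 = hour 24.
Job 2 waits on job 1 (finishes hour 7), so it starts at hour 7 and finishes at 7 + 2 = hour 9.
Job 4 cannot start until job 2 (finishes hour 9); job 3 (finishes hour 15). The controlling bound is hour 15, so job 4 finishes at 15 + 2 = hour 17.
Job 5 waits on job 4 (finishes hour 17); job 6 (finishes hour 24, plus 1-hour gap → hour 25). The latest of these is hour 25, which is the earliest job 5 can start.

25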